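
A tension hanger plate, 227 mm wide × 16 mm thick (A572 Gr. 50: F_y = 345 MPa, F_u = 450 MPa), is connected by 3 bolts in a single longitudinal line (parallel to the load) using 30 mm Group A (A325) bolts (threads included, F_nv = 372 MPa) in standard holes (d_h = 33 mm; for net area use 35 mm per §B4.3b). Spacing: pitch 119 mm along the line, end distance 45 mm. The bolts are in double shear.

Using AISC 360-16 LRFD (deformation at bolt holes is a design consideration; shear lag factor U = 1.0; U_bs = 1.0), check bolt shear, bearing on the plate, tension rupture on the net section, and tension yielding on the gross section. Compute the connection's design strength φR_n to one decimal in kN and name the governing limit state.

Bolt shear: A_b = π(30)²/4 = 706.86 mm². φR_n = 0.75 × 372 × 706.86 × 3 × 2 = 1183.3 kN.
Bearing (16 mm plate, F_u = 450 MPa): end bolts L_c = 45 − 33/2 = 28.5, R_n = min(1.2×28.5×16×450, 2.4×30×16×450) = 246.24 kN/bolt; interior L_c = 119 − 33 = 86, R_n = 518.4 kN/bolt. φR_n = 0.75 × (1×246.24 + 2×518.4) = 962.3 kN.
Tension rupture (net): A_n = (227 − 1×35)×16 = 3072 mm² (U = 1.0, A_e = A_n). φR_n = 0.75 × 450 × 3072 = 1036.8 kN.
Tension yield (gross): A_g = 227×16 = 3632 mm². φR_n = 0.90 × 345 × 3632 = 1127.7 kN.
Governing: min(1183.3, 962.3, 1036.8, 1127.7) = 962.3 kN → bearing.

962.3 kN (bearing governs)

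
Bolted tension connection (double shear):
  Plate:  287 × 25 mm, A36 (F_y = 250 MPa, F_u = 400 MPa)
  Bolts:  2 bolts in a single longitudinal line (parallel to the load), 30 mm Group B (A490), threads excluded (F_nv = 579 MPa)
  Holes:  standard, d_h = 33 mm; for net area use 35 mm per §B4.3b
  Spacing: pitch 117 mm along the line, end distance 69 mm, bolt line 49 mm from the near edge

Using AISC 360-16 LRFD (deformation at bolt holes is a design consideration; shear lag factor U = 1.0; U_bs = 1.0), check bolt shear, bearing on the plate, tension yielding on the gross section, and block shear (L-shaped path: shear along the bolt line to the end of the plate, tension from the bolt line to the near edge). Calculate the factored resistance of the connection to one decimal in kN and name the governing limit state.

Bolt shear: A_b = π(30)²/4 = 706.86 mm². φR_n = 0.75 × 579 × 706.86 × 2 × 2 = 1227.8 kN.
Bearing (25 mm plate, F_u = 400 MPa): end bolts L_c = 69 − 33/2 = 52.5, R_n = min(1.2×52.5×25×400, 2.4×30×25×400) = 630 kN/bolt; interior L_c = 117 − 33 = 84, R_n = 720 kN/bolt. φR_n = 0.75 × (1×630 + 1×720) = 1012.5 kN.
Tension yield (gross): A_g = 287×25 = 7175 mm². φR_n = 0.90 × 250 × 7175 = 1614.4 kN.
Block shear: shear path 1×[69+1×117] = 1×186 mm, A_gv = 4650, A_nv = 1×(186 − 1.5×35)×25 = 3337.5 mm²; tension to near edge: (49 − 0.5×35)×25 = 787.5 mm². R_n = min(0.6×400×3337.5, 0.6×250×4650) + 1.0×400×787.5 = min(801, 697.5) + 315 = 1012.5 kN. φR_n = 0.75 × 1012.5 = 759.4 kN.
Governing: min(1227.8, 1012.5, 1614.4, 759.4) = 759.4 kN → block shear.

759.4 kN (block shear governs)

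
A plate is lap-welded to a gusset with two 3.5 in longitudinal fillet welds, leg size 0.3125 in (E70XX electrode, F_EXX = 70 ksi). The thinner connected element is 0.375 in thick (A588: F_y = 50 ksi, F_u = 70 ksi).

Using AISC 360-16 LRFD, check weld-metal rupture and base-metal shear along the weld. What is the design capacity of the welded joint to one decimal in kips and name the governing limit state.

Weld metal: throat = 0.707×0.3125 = 0.22094 in, L = 2×3.5 = 7 in. φR_n = 0.75 × 0.6 × 70 × 0.22094 × 7 = 48.7 kips.
Base metal shear (0.375 in plate): yield φR_n = 1.0×0.6×50×0.375×7 = 78.8 kips; rupture φR_n = 0.75×0.6×70×0.375×7 = 82.7 kips; take 78.8 kips (yield).
Governing: min(48.7, 78.8) = 48.7 kips → weld metal.

48.7 kips (weld metal governs)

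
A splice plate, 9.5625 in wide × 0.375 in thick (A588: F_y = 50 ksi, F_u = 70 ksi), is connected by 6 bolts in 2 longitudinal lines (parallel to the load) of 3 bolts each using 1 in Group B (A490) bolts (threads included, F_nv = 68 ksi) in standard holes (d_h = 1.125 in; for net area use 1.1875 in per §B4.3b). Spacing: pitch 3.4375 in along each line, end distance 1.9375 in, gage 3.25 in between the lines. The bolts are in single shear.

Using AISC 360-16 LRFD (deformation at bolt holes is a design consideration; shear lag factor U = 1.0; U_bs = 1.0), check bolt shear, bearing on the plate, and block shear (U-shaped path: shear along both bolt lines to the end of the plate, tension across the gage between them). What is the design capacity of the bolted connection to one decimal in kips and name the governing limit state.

178.7 kips (block shear governs)

Bolt shear: A_b = π(1)²/4 = 0.7854 in². φR_n = 0.75 × 68 × 0.7854 × 6 × 1 = 240.3 kips.
Bearing (0.375 in plate, F_u = 70 ksi): end bolts L_c = 1.9375 − 1.125/2 = 1.375, R_n = min(1.2×1.375×0.375×70, 2.4×1×0.375×70) = 43.313 kips/bolt; interior L_c = 3.4375 − 1.125 = 2.3125, R_n = 63 kips/bolt. φR_n = 0.75 × (2×43.313 + 4×63) = 254.0 kips.
Block shear: shear path 2×[1.9375+2×3.4375] = 2×8.8125 in, A_gv = 6.6094, A_nv = 2×(8.8125 − 2.5×1.1875)×0.375 = 4.3828 in²; tension across gage: (3.25 − 1×1.1875)×0.375 = 0.77344 in². R_n = min(0.6×70×4.3828, 0.6×50×6.6094) + 1.0×70×0.77344 = min(184.08, 198.28) + 54.141 = 238.22 kips. φR_n = 0.75 × 238.22 = 178.7 kips.
Governing: min(240.3, 254.0, 178.7) = 178.7 kips → block shear.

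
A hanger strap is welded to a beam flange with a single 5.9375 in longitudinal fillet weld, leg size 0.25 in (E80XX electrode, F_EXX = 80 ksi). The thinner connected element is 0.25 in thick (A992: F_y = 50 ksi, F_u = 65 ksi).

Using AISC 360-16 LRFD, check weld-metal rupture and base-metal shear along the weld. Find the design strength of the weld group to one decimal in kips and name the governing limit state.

37.8 kips (weld metal governs)

Weld metal: throat = 0.707×0.25 = 0.17675 in, L = 5.9375 in. φR_n = 0.75 × 0.6 × 80 × 0.17675 × 5.9375 = 37.8 kips.
Base metal shear (0.25 in plate): yield φR_n = 1.0×0.6×50×0.25×5.9375 = 44.5 kips; rupture φR_n = 0.75×0.6×65×0.25×5.9375 = 43.4 kips; take 43.4 kips (rupture).
Governing: min(37.8, 43.4) = 37.8 kips → weld metal.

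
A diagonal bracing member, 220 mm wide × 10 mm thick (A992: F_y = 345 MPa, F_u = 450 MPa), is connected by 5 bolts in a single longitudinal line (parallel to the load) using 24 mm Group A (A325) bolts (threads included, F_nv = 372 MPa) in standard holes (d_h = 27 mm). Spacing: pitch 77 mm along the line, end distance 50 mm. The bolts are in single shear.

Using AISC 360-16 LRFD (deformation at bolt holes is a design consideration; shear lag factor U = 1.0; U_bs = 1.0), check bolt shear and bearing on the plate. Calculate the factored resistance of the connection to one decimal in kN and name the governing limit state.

Bolt shear: A_b = π(24)²/4 = 452.39 mm². φR_n = 0.75 × 372 × 452.39 × 5 × 1 = 631.1 kN.
Bearing (10 mm plate, F_u = 450 MPa): end bolts L_c = 50 − 27/2 = 36.5, R_n = min(1.2×36.5×10×450, 2.4×24×10×450) = 197.1 kN/bolt; interior L_c = 77 − 27 = 50, R_n = 259.2 kN/bolt. φR_n = 0.75 × (1×197.1 + 4×259.2) = 925.4 kN.
Governing: min(631.1, 925.4) = 631.1 kN → bolt shear.

631.1 kN (bolt shear governs)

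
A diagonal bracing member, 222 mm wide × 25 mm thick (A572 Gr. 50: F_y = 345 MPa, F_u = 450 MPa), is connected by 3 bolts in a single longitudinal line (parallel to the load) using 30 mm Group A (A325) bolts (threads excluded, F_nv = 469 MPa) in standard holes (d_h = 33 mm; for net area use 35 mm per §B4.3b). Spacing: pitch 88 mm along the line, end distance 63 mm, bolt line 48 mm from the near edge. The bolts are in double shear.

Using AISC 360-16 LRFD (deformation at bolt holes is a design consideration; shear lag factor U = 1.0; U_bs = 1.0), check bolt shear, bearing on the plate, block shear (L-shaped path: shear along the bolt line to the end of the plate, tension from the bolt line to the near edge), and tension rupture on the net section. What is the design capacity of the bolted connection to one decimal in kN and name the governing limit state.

1024.3 kN (block shear governs)

Bolt shear: A_b = π(30)²/4 = 706.86 mm². φR_n = 0.75 × 469 × 706.86 × 3 × 2 = 1491.8 kN.
Bearing (25 mm plate, F_u = 450 MPa): end bolts L_c = 63 − 33/2 = 46.5, R_n = min(1.2×46.5×25×450, 2.4×30×25×450) = 627.75 kN/bolt; interior L_c = 88 − 33 = 55, R_n = 742.5 kN/bolt. φR_n = 0.75 × (1×627.75 + 2×742.5) = 1584.6 kN.
Block shear: shear path 1×[63+2×88] = 1×239 mm, A_gv = 5975, A_nv = 1×(239 − 2.5×35)×25 = 3787.5 mm²; tension to near edge: (48 − 0.5×35)×25 = 762.5 mm². R_n = min(0.6×450×3787.5, 0.6×345×5975) + 1.0×450×762.5 = min(1022.6, 1236.8) + 343.13 = 1365.7 kN. φR_n = 0.75 × 1365.7 = 1024.3 kN.
Tension rupture (net): A_n = (222 − 1×35)×25 = 4675 mm² (U = 1.0, A_e = A_n). φR_n = 0.75 × 450 × 4675 = 1577.8 kN.
Governing: min(1491.8, 1584.6, 1024.3, 1577.8) = 1024.3 kN → block shear.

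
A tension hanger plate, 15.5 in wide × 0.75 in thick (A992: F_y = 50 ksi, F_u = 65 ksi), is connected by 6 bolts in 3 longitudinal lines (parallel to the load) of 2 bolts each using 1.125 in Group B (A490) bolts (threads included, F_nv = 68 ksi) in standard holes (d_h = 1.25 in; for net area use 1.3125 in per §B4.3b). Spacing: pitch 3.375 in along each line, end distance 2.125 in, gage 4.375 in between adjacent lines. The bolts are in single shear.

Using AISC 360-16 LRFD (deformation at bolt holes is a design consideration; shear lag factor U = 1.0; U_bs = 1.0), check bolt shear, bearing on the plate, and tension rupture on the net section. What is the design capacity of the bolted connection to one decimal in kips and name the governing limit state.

304.2 kips (bolt shear governs)

Bolt shear: A_b = π(1.125)²/4 = 0.99402 in². φR_n = 0.75 × 68 × 0.99402 × 6 × 1 = 304.2 kips.
Bearing (0.75 in plate, F_u = 65 ksi): end bolts L_c = 2.125 − 1.25/2 = 1.5, R_n = min(1.2×1.5×0.75×65, 2.4×1.125×0.75×65) = 87.75 kips/bolt; interior L_c = 3.375 − 1.25 = 2.125, R_n = 124.31 kips/bolt. φR_n = 0.75 × (3×87.75 + 3×124.31) = 477.1 kips.
Tension rupture (net): A_n = (15.5 − 3×1.3125)×0.75 = 8.6719 in² (U = 1.0, A_e = A_n). φR_n = 0.75 × 65 × 8.6719 = 422.8 kips.
Governing: min(304.2, 477.1, 422.8) = 304.2 kips → bolt shear.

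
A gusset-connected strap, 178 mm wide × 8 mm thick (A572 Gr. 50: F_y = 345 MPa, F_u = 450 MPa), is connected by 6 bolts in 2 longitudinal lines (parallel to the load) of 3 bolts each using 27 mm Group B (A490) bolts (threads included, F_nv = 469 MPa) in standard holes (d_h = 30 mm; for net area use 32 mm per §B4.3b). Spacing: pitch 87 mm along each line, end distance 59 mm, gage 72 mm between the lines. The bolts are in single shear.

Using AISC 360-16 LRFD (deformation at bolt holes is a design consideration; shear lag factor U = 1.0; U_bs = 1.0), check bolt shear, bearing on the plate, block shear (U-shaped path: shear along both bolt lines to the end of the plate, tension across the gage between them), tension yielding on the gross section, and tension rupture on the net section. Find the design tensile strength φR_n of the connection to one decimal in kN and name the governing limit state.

Bolt shear: A_b = π(27)²/4 = 572.56 mm². φR_n = 0.75 × 469 × 572.56 × 6 × 1 = 1208.4 kN.
Bearing (8 mm plate, F_u = 450 MPa): end bolts L_c = 59 − 30/2 = 44, R_n = min(1.2×44×8×450, 2.4×27×8×450) = 190.08 kN/bolt; interior L_c = 87 − 30 = 57, R_n = 233.28 kN/bolt. φR_n = 0.75 × (2×190.08 + 4×233.28) = 985.0 kN.
Block shear: shear path 2×[59+2×87] = 2×233 mm, A_gv = 3728, A_nv = 2×(233 − 2.5×32)×8 = 2448 mm²; tension across gage: (72 − 1×32)×8 = 320 mm². R_n = min(0.6×450×2448, 0.6×345×3728) + 1.0×450×320 = min(660.96, 771.7) + 144 = 804.96 kN. φR_n = 0.75 × 804.96 = 603.7 kN.
Tension yield (gross): A_g = 178×8 = 1424 mm². φR_n = 0.90 × 345 × 1424 = 442.2 kN.
Tension rupture (net): A_n = (178 − 2×32)×8 = 912 mm² (U = 1.0, A_e = A_n). φR_n = 0.75 × 450 × 912 = 307.8 kN.
Governing: min(1208.4, 985.0, 603.7, 442.2, 307.8) = 307.8 kN → net-section rupture.

307.8 kN (net-section rupture governs)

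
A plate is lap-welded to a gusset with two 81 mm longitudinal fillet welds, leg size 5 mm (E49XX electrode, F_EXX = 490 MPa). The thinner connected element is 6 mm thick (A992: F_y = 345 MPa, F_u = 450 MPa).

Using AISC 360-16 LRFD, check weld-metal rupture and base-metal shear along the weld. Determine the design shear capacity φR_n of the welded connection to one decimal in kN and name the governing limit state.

126.3 kN (weld metal governs)

Weld metal: throat = 0.707×5 = 3.535 mm, L = 2×81 = 162 mm. φR_n = 0.75 × 0.6 × 490 × 3.535 × 162 = 126.3 kN.
Base metal shear (6 mm plate): yield φR_n = 1.0×0.6×345×6×162 = 201.2 kN; rupture φR_n = 0.75×0.6×450×6×162 = 196.8 kN; take 196.8 kN (rupture).
Governing: min(126.3, 196.8) = 126.3 kN → weld metal.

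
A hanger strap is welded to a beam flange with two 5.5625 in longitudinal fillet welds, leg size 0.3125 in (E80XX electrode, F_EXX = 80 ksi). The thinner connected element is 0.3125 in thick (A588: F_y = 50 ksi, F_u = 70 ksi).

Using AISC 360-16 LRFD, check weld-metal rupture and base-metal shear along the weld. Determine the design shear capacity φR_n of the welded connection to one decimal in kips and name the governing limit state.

Weld metal: throat = 0.707×0.3125 = 0.22094 in, L = 2×5.5625 = 11.125 in. φR_n = 0.75 × 0.6 × 80 × 0.22094 × 11.125 = 88.5 kips.
Base metal shear (0.3125 in plate): yield φR_n = 1.0×0.6×50×0.3125×11.125 = 104.3 kips; rupture φR_n = 0.75×0.6×70×0.3125×11.125 = 109.5 kips; take 104.3 kips (yield).
Governing: min(88.5, 104.3) = 88.5 kips → weld metal.

88.5 kips (weld metal governs)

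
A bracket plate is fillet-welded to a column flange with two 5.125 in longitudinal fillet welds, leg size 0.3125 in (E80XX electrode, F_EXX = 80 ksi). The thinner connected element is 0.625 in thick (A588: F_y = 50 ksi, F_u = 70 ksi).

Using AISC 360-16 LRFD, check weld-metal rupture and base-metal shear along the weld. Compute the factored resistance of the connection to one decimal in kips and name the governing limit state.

81.5 kips (weld metal governs)

Weld metal: throat = 0.707×0.3125 = 0.22094 in, L = 2×5.125 = 10.25 in. φR_n = 0.75 × 0.6 × 80 × 0.22094 × 10.25 = 81.5 kips.
Base metal shear (0.625 in plate): yield φR_n = 1.0×0.6×50×0.625×10.25 = 192.2 kips; rupture φR_n = 0.75×0.6×70×0.625×10.25 = 201.8 kips; take 192.2 kips (yield).
Governing: min(81.5, 192.2) = 81.5 kips → weld metal.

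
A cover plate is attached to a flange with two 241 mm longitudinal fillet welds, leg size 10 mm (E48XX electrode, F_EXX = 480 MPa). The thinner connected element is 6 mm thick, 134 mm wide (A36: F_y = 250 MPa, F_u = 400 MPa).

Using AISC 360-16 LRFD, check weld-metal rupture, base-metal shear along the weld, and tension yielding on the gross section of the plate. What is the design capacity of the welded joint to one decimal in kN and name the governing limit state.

Weld metal: throat = 0.707×10 = 7.07 mm, L = 2×241 = 482 mm. φR_n = 0.75 × 0.6 × 480 × 7.07 × 482 = 736.1 kN.
Base metal shear (6 mm plate): yield φR_n = 1.0×0.6×250×6×482 = 433.8 kN; rupture φR_n = 0.75×0.6×400×6×482 = 520.6 kN; take 433.8 kN (yield).
Tension yield (gross): A_g = 134×6 = 804 mm². φR_n = 0.90 × 250 × 804 = 180.9 kN.
Governing: min(736.1, 433.8, 180.9) = 180.9 kN → gross-section yield.

180.9 kN (gross-section yield governs)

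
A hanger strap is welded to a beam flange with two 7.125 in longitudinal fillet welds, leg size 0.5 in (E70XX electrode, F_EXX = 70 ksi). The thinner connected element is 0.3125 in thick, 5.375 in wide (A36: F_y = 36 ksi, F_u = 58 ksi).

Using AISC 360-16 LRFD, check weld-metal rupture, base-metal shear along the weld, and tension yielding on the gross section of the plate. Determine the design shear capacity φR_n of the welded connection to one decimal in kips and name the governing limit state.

54.4 kips (gross-section yield governs)

Weld metal: throat = 0.707×0.5 = 0.3535 in, L = 2×7.125 = 14.25 in. φR_n = 0.75 × 0.6 × 70 × 0.3535 × 14.25 = 158.7 kips.
Base metal shear (0.3125 in plate): yield φR_n = 1.0×0.6×36×0.3125×14.25 = 96.2 kips; rupture φR_n = 0.75×0.6×58×0.3125×14.25 = 116.2 kips; take 96.2 kips (yield).
Tension yield (gross): A_g = 5.375×0.3125 = 1.6797 in². φR_n = 0.90 × 36 × 1.6797 = 54.4 kips.
Governing: min(158.7, 96.2, 54.4) = 54.4 kips → gross-section yield.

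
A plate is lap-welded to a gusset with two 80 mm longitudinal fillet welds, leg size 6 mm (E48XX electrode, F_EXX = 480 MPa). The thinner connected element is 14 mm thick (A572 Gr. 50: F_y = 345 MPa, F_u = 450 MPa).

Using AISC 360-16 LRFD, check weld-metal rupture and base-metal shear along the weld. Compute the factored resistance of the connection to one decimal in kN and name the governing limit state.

Weld metal: throat = 0.707×6 = 4.242 mm, L = 2×80 = 160 mm. φR_n = 0.75 × 0.6 × 480 × 4.242 × 160 = 146.6 kN.
Base metal shear (14 mm plate): yield φR_n = 1.0×0.6×345×14×160 = 463.7 kN; rupture φR_n = 0.75×0.6×450×14×160 = 453.6 kN; take 453.6 kN (rupture).
Governing: min(146.6, 453.6) = 146.6 kN → weld metal.

146.6 kN (weld metal governs)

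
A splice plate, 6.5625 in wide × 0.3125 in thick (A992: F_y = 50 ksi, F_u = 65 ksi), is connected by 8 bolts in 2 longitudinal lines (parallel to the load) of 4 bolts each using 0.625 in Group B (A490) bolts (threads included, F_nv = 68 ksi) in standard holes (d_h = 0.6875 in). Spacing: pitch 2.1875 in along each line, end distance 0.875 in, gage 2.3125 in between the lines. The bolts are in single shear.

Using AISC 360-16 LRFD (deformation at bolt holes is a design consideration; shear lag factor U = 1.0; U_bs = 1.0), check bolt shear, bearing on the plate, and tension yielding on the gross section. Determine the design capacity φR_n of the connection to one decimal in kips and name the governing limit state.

92.3 kips (gross-section yield governs)

Bolt shear: A_b = π(0.625)²/4 = 0.3068 in². φR_n = 0.75 × 68 × 0.3068 × 8 × 1 = 125.2 kips.
Bearing (0.3125 in plate, F_u = 65 ksi): end bolts L_c = 0.875 − 0.6875/2 = 0.53125, R_n = min(1.2×0.53125×0.3125×65, 2.4×0.625×0.3125×65) = 12.949 kips/bolt; interior L_c = 2.1875 − 0.6875 = 1.5, R_n = 30.469 kips/bolt. φR_n = 0.75 × (2×12.949 + 6×30.469) = 156.5 kips.
Tension yield (gross): A_g = 6.5625×0.3125 = 2.0508 in². φR_n = 0.90 × 50 × 2.0508 = 92.3 kips.
Governing: min(125.2, 156.5, 92.3) = 92.3 kips → gross-section yield.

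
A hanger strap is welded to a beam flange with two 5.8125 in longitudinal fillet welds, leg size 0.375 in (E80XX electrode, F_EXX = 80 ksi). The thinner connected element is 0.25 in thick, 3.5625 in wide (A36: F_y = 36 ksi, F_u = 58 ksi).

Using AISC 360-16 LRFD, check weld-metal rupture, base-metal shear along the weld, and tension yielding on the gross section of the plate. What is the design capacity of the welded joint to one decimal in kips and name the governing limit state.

Weld metal: throat = 0.707×0.375 = 0.26513 in, L = 2×5.8125 = 11.625 in. φR_n = 0.75 × 0.6 × 80 × 0.26513 × 11.625 = 111.0 kips.
Base metal shear (0.25 in plate): yield φR_n = 1.0×0.6×36×0.25×11.625 = 62.8 kips; rupture φR_n = 0.75×0.6×58×0.25×11.625 = 75.9 kips; take 62.8 kips (yield).
Tension yield (gross): A_g = 3.5625×0.25 = 0.89063 in². φR_n = 0.90 × 36 × 0.89063 = 28.9 kips.
Governing: min(111.0, 62.8, 28.9) = 28.9 kips → gross-section yield.

28.9 kips (gross-section yield governs)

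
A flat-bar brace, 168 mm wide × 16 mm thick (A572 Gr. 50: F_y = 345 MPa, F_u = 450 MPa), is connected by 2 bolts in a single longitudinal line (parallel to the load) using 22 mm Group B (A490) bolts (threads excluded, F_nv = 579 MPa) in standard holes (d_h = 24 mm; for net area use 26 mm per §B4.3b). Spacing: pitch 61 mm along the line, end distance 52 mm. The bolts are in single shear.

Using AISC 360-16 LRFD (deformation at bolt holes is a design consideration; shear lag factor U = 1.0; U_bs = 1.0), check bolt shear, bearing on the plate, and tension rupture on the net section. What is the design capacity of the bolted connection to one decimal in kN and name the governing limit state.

330.1 kN (bolt shear governs)

Bolt shear: A_b = π(22)²/4 = 380.13 mm². φR_n = 0.75 × 579 × 380.13 × 2 × 1 = 330.1 kN.
Bearing (16 mm plate, F_u = 450 MPa): end bolts L_c = 52 − 24/2 = 40, R_n = min(1.2×40×16×450, 2.4×22×16×450) = 345.6 kN/bolt; interior L_c = 61 − 24 = 37, R_n = 319.68 kN/bolt. φR_n = 0.75 × (1×345.6 + 1×319.68) = 499.0 kN.
Tension rupture (net): A_n = (168 − 1×26)×16 = 2272 mm² (U = 1.0, A_e = A_n). φR_n = 0.75 × 450 × 2272 = 766.8 kN.
Governing: min(330.1, 499.0, 766.8) = 330.1 kN → bolt shear.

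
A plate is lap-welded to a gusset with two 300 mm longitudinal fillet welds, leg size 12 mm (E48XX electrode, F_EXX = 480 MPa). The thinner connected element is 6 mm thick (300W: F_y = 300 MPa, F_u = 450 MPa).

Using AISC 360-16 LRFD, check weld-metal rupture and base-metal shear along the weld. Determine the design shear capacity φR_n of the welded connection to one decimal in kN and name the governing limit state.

Weld metal: throat = 0.707×12 = 8.484 mm, L = 2×300 = 600 mm. φR_n = 0.75 × 0.6 × 480 × 8.484 × 600 = 1099.5 kN.
Base metal shear (6 mm plate): yield φR_n = 1.0×0.6×300×6×600 = 648.0 kN; rupture φR_n = 0.75×0.6×450×6×600 = 729.0 kN; take 648.0 kN (yield).
Governing: min(1099.5, 648.0) = 648.0 kN → base-metal shear.

648.0 kN (base-metal shear governs)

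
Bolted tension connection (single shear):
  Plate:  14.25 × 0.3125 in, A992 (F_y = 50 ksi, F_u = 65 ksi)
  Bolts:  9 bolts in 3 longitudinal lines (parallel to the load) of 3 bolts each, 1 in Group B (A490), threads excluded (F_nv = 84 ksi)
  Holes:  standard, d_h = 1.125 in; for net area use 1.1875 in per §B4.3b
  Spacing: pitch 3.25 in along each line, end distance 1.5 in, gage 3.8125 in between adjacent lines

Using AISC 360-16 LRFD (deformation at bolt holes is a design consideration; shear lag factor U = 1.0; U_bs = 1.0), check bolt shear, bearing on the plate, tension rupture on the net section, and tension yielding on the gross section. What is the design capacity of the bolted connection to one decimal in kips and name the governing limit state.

162.8 kips (net-section rupture governs)

Bolt shear: A_b = π(1)²/4 = 0.7854 in². φR_n = 0.75 × 84 × 0.7854 × 9 × 1 = 445.3 kips.
Bearing (0.3125 in plate, F_u = 65 ksi): end bolts L_c = 1.5 − 1.125/2 = 0.9375, R_n = min(1.2×0.9375×0.3125×65, 2.4×1×0.3125×65) = 22.852 kips/bolt; interior L_c = 3.25 − 1.125 = 2.125, R_n = 48.75 kips/bolt. φR_n = 0.75 × (3×22.852 + 6×48.75) = 270.8 kips.
Tension rupture (net): A_n = (14.25 − 3×1.1875)×0.3125 = 3.3398 in² (U = 1.0, A_e = A_n). φR_n = 0.75 × 65 × 3.3398 = 162.8 kips.
Tension yield (gross): A_g = 14.25×0.3125 = 4.4531 in². φR_n = 0.90 × 50 × 4.4531 = 200.4 kips.
Governing: min(445.3, 270.8, 162.8, 200.4) = 162.8 kips → net-section rupture.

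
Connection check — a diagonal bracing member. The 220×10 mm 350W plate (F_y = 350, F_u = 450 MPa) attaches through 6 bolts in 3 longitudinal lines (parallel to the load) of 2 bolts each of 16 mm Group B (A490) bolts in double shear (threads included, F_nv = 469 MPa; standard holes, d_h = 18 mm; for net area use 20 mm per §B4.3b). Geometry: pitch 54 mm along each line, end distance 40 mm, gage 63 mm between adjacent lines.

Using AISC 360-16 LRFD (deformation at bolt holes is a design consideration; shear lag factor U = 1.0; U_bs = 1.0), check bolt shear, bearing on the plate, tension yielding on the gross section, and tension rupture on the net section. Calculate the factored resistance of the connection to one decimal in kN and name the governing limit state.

Bolt shear: A_b = π(16)²/4 = 201.06 mm². φR_n = 0.75 × 469 × 201.06 × 6 × 2 = 848.7 kN.
Bearing (10 mm plate, F_u = 450 MPa): end bolts L_c = 40 − 18/2 = 31, R_n = min(1.2×31×10×450, 2.4×16×10×450) = 167.4 kN/bolt; interior L_c = 54 − 18 = 36, R_n = 172.8 kN/bolt. φR_n = 0.75 × (3×167.4 + 3×172.8) = 765.5 kN.
Tension yield (gross): A_g = 220×10 = 2200 mm². φR_n = 0.90 × 350 × 2200 = 693.0 kN.
Tension rupture (net): A_n = (220 − 3×20)×10 = 1600 mm² (U = 1.0, A_e = A_n). φR_n = 0.75 × 450 × 1600 = 540.0 kN.
Governing: min(848.7, 765.5, 693.0, 540.0) = 540.0 kN → net-section rupture.

540.0 kN (net-section rupture governs)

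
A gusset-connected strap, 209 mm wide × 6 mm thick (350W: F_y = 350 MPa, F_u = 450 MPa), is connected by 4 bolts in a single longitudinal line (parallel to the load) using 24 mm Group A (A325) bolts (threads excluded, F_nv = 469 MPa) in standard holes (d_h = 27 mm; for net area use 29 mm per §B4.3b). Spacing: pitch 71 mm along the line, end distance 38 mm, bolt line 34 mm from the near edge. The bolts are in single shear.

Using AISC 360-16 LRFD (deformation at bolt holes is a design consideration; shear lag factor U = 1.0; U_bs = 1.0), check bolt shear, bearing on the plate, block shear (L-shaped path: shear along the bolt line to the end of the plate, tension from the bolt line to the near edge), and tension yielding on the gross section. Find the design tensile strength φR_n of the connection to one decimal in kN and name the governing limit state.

221.1 kN (block shear governs)

Bolt shear: A_b = π(24)²/4 = 452.39 mm². φR_n = 0.75 × 469 × 452.39 × 4 × 1 = 636.5 kN.
Bearing (6 mm plate, F_u = 450 MPa): end bolts L_c = 38 − 27/2 = 24.5, R_n = min(1.2×24.5×6×450, 2.4×24×6×450) = 79.38 kN/bolt; interior L_c = 71 − 27 = 44, R_n = 142.56 kN/bolt. φR_n = 0.75 × (1×79.38 + 3×142.56) = 380.3 kN.
Block shear: shear path 1×[38+3×71] = 1×251 mm, A_gv = 1506, A_nv = 1×(251 − 3.5×29)×6 = 897 mm²; tension to near edge: (34 − 0.5×29)×6 = 117 mm². R_n = min(0.6×450×897, 0.6×350×1506) + 1.0×450×117 = min(242.19, 316.26) + 52.65 = 294.84 kN. φR_n = 0.75 × 294.84 = 221.1 kN.
Tension yield (gross): A_g = 209×6 = 1254 mm². φR_n = 0.90 × 350 × 1254 = 395.0 kN.
Governing: min(636.5, 380.3, 221.1, 395.0) = 221.1 kN → block shear.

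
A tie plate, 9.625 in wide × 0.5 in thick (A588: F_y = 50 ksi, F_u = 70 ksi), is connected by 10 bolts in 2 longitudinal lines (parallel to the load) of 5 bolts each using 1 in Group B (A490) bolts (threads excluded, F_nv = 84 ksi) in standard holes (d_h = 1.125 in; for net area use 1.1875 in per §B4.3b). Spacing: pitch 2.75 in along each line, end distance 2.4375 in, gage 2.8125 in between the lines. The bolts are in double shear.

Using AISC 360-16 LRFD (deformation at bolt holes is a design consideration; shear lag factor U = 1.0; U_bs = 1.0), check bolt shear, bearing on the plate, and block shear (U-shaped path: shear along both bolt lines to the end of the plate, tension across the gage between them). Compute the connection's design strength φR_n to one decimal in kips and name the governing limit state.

297.6 kips (block shear governs)

Bolt shear: A_b = π(1)²/4 = 0.7854 in². φR_n = 0.75 × 84 × 0.7854 × 10 × 2 = 989.6 kips.
Bearing (0.5 in plate, F_u = 70 ksi): end bolts L_c = 2.4375 − 1.125/2 = 1.875, R_n = min(1.2×1.875×0.5×70, 2.4×1×0.5×70) = 78.75 kips/bolt; interior L_c = 2.75 − 1.125 = 1.625, R_n = 68.25 kips/bolt. φR_n = 0.75 × (2×78.75 + 8×68.25) = 527.6 kips.
Block shear: shear path 2×[2.4375+4×2.75] = 2×13.4375 in, A_gv = 13.438, A_nv = 2×(13.4375 − 4.5×1.1875)×0.5 = 8.0938 in²; tension across gage: (2.8125 − 1×1.1875)×0.5 = 0.8125 in². R_n = min(0.6×70×8.0938, 0.6×50×13.438) + 1.0×70×0.8125 = min(339.94, 403.14) + 56.875 = 396.82 kips. φR_n = 0.75 × 396.82 = 297.6 kips.
Governing: min(989.6, 527.6, 297.6) = 297.6 kips → block shear.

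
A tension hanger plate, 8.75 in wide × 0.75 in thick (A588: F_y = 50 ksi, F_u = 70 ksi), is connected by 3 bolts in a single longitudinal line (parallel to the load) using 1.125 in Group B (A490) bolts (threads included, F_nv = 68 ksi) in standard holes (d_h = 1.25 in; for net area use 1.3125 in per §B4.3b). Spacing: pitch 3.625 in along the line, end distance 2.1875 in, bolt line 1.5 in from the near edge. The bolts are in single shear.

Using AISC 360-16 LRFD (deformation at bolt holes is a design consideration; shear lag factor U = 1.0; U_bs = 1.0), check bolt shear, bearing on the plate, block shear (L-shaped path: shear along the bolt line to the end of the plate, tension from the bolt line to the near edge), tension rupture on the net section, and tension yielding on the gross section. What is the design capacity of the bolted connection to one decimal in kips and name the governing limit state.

Bolt shear: A_b = π(1.125)²/4 = 0.99402 in². φR_n = 0.75 × 68 × 0.99402 × 3 × 1 = 152.1 kips.
Bearing (0.75 in plate, F_u = 70 ksi): end bolts L_c = 2.1875 − 1.25/2 = 1.5625, R_n = min(1.2×1.5625×0.75×70, 2.4×1.125×0.75×70) = 98.438 kips/bolt; interior L_c = 3.625 − 1.25 = 2.375, R_n = 141.75 kips/bolt. φR_n = 0.75 × (1×98.438 + 2×141.75) = 286.5 kips.
Block shear: shear path 1×[2.1875+2×3.625] = 1×9.4375 in, A_gv = 7.0781, A_nv = 1×(9.4375 − 2.5×1.3125)×0.75 = 4.6172 in²; tension to near edge: (1.5 − 0.5×1.3125)×0.75 = 0.63281 in². R_n = min(0.6×70×4.6172, 0.6×50×7.0781) + 1.0×70×0.63281 = min(193.92, 212.34) + 44.297 = 238.22 kips. φR_n = 0.75 × 238.22 = 178.7 kips.
Tension rupture (net): A_n = (8.75 − 1×1.3125)×0.75 = 5.5781 in² (U = 1.0, A_e = A_n). φR_n = 0.75 × 70 × 5.5781 = 292.9 kips.
Tension yield (gross): A_g = 8.75×0.75 = 6.5625 in². φR_n = 0.90 × 50 × 6.5625 = 295.3 kips.
Governing: min(152.1, 286.5, 178.7, 292.9, 295.3) = 152.1 kips → bolt shear.

152.1 kips (bolt shear governs)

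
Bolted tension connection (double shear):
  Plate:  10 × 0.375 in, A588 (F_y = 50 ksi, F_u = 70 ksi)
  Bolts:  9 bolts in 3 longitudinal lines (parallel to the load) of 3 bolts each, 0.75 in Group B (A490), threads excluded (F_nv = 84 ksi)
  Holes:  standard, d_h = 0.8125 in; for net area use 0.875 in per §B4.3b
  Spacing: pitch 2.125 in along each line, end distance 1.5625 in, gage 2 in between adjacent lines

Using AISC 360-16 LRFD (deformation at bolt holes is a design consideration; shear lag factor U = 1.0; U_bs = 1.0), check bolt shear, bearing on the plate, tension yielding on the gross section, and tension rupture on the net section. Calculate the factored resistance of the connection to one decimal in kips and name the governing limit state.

Bolt shear: A_b = π(0.75)²/4 = 0.44179 in². φR_n = 0.75 × 84 × 0.44179 × 9 × 2 = 501.0 kips.
Bearing (0.375 in plate, F_u = 70 ksi): end bolts L_c = 1.5625 − 0.8125/2 = 1.15625, R_n = min(1.2×1.15625×0.375×70, 2.4×0.75×0.375×70) = 36.422 kips/bolt; interior L_c = 2.125 − 0.8125 = 1.3125, R_n = 41.344 kips/bolt. φR_n = 0.75 × (3×36.422 + 6×41.344) = 268.0 kips.
Tension yield (gross): A_g = 10×0.375 = 3.75 in². φR_n = 0.90 × 50 × 3.75 = 168.8 kips.
Tension rupture (net): A_n = (10 − 3×0.875)×0.375 = 2.7656 in² (U = 1.0, A_e = A_n). φR_n = 0.75 × 70 × 2.7656 = 145.2 kips.
Governing: min(501.0, 268.0, 168.8, 145.2) = 145.2 kips → net-section rupture.

145.2 kips (net-section rupture governs)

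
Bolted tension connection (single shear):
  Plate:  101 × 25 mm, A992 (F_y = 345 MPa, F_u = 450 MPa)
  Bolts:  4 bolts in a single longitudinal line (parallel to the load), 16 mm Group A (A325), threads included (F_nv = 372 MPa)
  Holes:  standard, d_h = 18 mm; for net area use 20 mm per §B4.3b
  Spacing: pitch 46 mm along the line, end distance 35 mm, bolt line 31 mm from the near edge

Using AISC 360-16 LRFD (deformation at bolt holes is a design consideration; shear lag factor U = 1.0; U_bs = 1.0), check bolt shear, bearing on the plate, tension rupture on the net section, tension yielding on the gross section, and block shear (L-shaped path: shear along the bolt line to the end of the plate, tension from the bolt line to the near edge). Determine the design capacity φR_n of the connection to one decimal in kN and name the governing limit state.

Bolt shear: A_b = π(16)²/4 = 201.06 mm². φR_n = 0.75 × 372 × 201.06 × 4 × 1 = 224.4 kN.
Bearing (25 mm plate, F_u = 450 MPa): end bolts L_c = 35 − 18/2 = 26, R_n = min(1.2×26×25×450, 2.4×16×25×450) = 351 kN/bolt; interior L_c = 46 − 18 = 28, R_n = 378 kN/bolt. φR_n = 0.75 × (1×351 + 3×378) = 1113.8 kN.
Tension rupture (net): A_n = (101 − 1×20)×25 = 2025 mm² (U = 1.0, A_e = A_n). φR_n = 0.75 × 450 × 2025 = 683.4 kN.
Tension yield (gross): A_g = 101×25 = 2525 mm². φR_n = 0.90 × 345 × 2525 = 784.0 kN.
Block shear: shear path 1×[35+3×46] = 1×173 mm, A_gv = 4325, A_nv = 1×(173 − 3.5×20)×25 = 2575 mm²; tension to near edge: (31 − 0.5×20)×25 = 525 mm². R_n = min(0.6×450×2575, 0.6×345×4325) + 1.0×450×525 = min(695.25, 895.28) + 236.25 = 931.5 kN. φR_n = 0.75 × 931.5 = 698.6 kN.
Governing: min(224.4, 1113.8, 683.4, 784.0, 698.6) = 224.4 kN → bolt shear.

224.4 kN (bolt shear governs)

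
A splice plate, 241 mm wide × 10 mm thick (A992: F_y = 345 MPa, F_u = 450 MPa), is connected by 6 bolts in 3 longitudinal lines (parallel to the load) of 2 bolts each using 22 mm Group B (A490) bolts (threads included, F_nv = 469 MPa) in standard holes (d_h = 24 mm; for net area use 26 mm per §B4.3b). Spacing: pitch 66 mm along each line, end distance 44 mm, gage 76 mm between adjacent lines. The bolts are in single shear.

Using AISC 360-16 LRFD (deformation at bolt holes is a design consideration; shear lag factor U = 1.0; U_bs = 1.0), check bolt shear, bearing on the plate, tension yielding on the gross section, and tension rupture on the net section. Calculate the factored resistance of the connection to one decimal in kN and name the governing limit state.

Bolt shear: A_b = π(22)²/4 = 380.13 mm². φR_n = 0.75 × 469 × 380.13 × 6 × 1 = 802.3 kN.
Bearing (10 mm plate, F_u = 450 MPa): end bolts L_c = 44 − 24/2 = 32, R_n = min(1.2×32×10×450, 2.4×22×10×450) = 172.8 kN/bolt; interior L_c = 66 − 24 = 42, R_n = 226.8 kN/bolt. φR_n = 0.75 × (3×172.8 + 3×226.8) = 899.1 kN.
Tension yield (gross): A_g = 241×10 = 2410 mm². φR_n = 0.90 × 345 × 2410 = 748.3 kN.
Tension rupture (net): A_n = (241 − 3×26)×10 = 1630 mm² (U = 1.0, A_e = A_n). φR_n = 0.75 × 450 × 1630 = 550.1 kN.
Governing: min(802.3, 899.1, 748.3, 550.1) = 550.1 kN → net-section rupture.

550.1 kN (net-section rupture governs)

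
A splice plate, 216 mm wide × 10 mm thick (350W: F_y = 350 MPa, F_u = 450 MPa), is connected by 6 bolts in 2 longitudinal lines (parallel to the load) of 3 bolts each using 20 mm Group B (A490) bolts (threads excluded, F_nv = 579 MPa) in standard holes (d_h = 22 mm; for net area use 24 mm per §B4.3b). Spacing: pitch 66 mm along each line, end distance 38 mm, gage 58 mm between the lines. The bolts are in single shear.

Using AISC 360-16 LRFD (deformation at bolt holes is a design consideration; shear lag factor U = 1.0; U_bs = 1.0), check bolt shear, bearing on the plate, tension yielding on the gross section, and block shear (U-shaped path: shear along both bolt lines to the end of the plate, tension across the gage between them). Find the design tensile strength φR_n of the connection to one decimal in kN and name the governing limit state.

560.3 kN (block shear governs)

Bolt shear: A_b = π(20)²/4 = 314.16 mm². φR_n = 0.75 × 579 × 314.16 × 6 × 1 = 818.5 kN.
Bearing (10 mm plate, F_u = 450 MPa): end bolts L_c = 38 − 22/2 = 27, R_n = min(1.2×27×10×450, 2.4×20×10×450) = 145.8 kN/bolt; interior L_c = 66 − 22 = 44, R_n = 216 kN/bolt. φR_n = 0.75 × (2×145.8 + 4×216) = 866.7 kN.
Tension yield (gross): A_g = 216×10 = 2160 mm². φR_n = 0.90 × 350 × 2160 = 680.4 kN.
Block shear: shear path 2×[38+2×66] = 2×170 mm, A_gv = 3400, A_nv = 2×(170 − 2.5×24)×10 = 2200 mm²; tension across gage: (58 − 1×24)×10 = 340 mm². R_n = min(0.6×450×2200, 0.6×350×3400) + 1.0×450×340 = min(594, 714) + 153 = 747 kN. φR_n = 0.75 × 747 = 560.3 kN.
Governing: min(818.5, 866.7, 680.4, 560.3) = 560.3 kN → block shear.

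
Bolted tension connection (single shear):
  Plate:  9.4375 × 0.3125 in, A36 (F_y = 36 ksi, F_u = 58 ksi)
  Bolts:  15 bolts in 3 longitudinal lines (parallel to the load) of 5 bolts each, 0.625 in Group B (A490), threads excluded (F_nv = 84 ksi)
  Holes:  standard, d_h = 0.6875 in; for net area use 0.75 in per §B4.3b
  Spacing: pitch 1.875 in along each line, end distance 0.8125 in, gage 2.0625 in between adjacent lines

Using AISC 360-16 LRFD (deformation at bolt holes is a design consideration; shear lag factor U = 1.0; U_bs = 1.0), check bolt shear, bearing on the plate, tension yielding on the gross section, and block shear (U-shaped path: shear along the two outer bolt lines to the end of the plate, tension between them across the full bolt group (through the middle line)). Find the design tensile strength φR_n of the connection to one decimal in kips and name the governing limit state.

95.6 kips (gross-section yield governs)

Bolt shear: A_b = π(0.625)²/4 = 0.3068 in². φR_n = 0.75 × 84 × 0.3068 × 15 × 1 = 289.9 kips.
Bearing (0.3125 in plate, F_u = 58 ksi): end bolts L_c = 0.8125 − 0.6875/2 = 0.46875, R_n = min(1.2×0.46875×0.3125×58, 2.4×0.625×0.3125×58) = 10.195 kips/bolt; interior L_c = 1.875 − 0.6875 = 1.1875, R_n = 25.828 kips/bolt. φR_n = 0.75 × (3×10.195 + 12×25.828) = 255.4 kips.
Tension yield (gross): A_g = 9.4375×0.3125 = 2.9492 in². φR_n = 0.90 × 36 × 2.9492 = 95.6 kips.
Block shear: shear path 2×[0.8125+4×1.875] = 2×8.3125 in, A_gv = 5.1953, A_nv = 2×(8.3125 − 4.5×0.75)×0.3125 = 3.0859 in²; tension across gage: (4.125 − 2×0.75)×0.3125 = 0.82031 in². R_n = min(0.6×58×3.0859, 0.6×36×5.1953) + 1.0×58×0.82031 = min(107.39, 112.22) + 47.578 = 154.97 kips. φR_n = 0.75 × 154.97 = 116.2 kips.
Governing: min(289.9, 255.4, 95.6, 116.2) = 95.6 kips → gross-section yield.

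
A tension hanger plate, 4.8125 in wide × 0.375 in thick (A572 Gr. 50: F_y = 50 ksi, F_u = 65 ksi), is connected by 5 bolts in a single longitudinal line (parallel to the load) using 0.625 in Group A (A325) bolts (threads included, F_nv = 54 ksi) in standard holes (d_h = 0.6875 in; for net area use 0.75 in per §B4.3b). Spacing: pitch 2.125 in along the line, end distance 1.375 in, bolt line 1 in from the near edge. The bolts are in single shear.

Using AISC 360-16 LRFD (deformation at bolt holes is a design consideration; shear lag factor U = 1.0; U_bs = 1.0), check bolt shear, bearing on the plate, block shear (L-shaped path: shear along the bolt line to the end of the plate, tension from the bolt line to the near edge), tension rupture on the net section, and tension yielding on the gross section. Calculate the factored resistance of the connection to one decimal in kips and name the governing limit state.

62.1 kips (bolt shear governs)

Bolt shear: A_b = π(0.625)²/4 = 0.3068 in². φR_n = 0.75 × 54 × 0.3068 × 5 × 1 = 62.1 kips.
Bearing (0.375 in plate, F_u = 65 ksi): end bolts L_c = 1.375 − 0.6875/2 = 1.03125, R_n = min(1.2×1.03125×0.375×65, 2.4×0.625×0.375×65) = 30.164 kips/bolt; interior L_c = 2.125 − 0.6875 = 1.4375, R_n = 36.563 kips/bolt. φR_n = 0.75 × (1×30.164 + 4×36.563) = 132.3 kips.
Block shear: shear path 1×[1.375+4×2.125] = 1×9.875 in, A_gv = 3.7031, A_nv = 1×(9.875 − 4.5×0.75)×0.375 = 2.4375 in²; tension to near edge: (1 − 0.5×0.75)×0.375 = 0.23438 in². R_n = min(0.6×65×2.4375, 0.6×50×3.7031) + 1.0×65×0.23438 = min(95.063, 111.09) + 15.235 = 110.3 kips. φR_n = 0.75 × 110.3 = 82.7 kips.
Tension rupture (net): A_n = (4.8125 − 1×0.75)×0.375 = 1.5234 in² (U = 1.0, A_e = A_n). φR_n = 0.75 × 65 × 1.5234 = 74.3 kips.
Tension yield (gross): A_g = 4.8125×0.375 = 1.8047 in². φR_n = 0.90 × 50 × 1.8047 = 81.2 kips.
Governing: min(62.1, 132.3, 82.7, 74.3, 81.2) = 62.1 kips → bolt shear.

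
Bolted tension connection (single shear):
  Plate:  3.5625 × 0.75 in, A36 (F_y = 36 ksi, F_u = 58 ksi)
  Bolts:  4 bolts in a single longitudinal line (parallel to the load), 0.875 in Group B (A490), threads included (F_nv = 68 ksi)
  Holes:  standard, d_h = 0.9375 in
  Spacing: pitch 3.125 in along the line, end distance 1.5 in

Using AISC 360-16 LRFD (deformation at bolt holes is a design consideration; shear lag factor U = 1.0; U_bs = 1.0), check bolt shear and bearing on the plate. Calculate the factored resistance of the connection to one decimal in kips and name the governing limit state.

122.7 kips (bolt shear governs)

Bolt shear: A_b = π(0.875)²/4 = 0.60132 in². φR_n = 0.75 × 68 × 0.60132 × 4 × 1 = 122.7 kips.
Bearing (0.75 in plate, F_u = 58 ksi): end bolts L_c = 1.5 − 0.9375/2 = 1.03125, R_n = min(1.2×1.03125×0.75×58, 2.4×0.875×0.75×58) = 53.831 kips/bolt; interior L_c = 3.125 − 0.9375 = 2.1875, R_n = 91.35 kips/bolt. φR_n = 0.75 × (1×53.831 + 3×91.35) = 245.9 kips.
Governing: min(122.7, 245.9) = 122.7 kips → bolt shear.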